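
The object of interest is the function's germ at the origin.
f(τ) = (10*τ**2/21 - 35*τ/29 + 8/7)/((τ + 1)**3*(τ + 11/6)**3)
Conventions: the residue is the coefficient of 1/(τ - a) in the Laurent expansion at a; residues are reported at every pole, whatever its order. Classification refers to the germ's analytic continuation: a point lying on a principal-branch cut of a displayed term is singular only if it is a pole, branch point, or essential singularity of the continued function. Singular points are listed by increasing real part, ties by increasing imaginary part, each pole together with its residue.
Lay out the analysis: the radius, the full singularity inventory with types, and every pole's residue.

Denominator factor (τ + 11/6)^3: pole of order 3 at -11/6, modulus 11/6.
Denominator factor (τ + 1)^3: pole of order 3 at -1, modulus 1.
The radius of convergence is the smallest modulus among the singular points: 1.
At the order-3 pole -11/6 set g(τ) = (τ - (-11/6))^3*f(τ) = (10*τ**2/21 - 35*τ/29 + 8/7)/(τ + 1)**3.
Order-3 pole: residue = g''(a)/2; g''(-11/6) = -10230912/90625, so the residue is -5115456/90625.
At the order-3 pole -1 set g(τ) = (τ - (-1))^3*f(τ) = (10*τ**2/21 - 35*τ/29 + 8/7)/(τ + 11/6)**3.
Order-3 pole: residue = g''(a)/2; g''(-1) = 10230912/90625, so the residue is 5115456/90625.
List the singular points by increasing real part (a conjugate pair: the negative imaginary part first).

Radius of convergence at 0: 1.
At -11/6: a pole of order 3; residue -5115456/90625.
At -1: a pole of order 3; residue 5115456/90625.


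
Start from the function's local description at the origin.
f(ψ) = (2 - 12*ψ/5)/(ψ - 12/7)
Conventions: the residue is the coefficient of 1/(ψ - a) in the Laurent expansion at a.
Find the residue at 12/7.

At the order-1 pole 12/7 set g(ψ) = (ψ - (12/7))*f(ψ) = 2 - 12*ψ/5.
Simple pole: residue = g(a) at a = 12/7, which is -74/35.

The residue is -74/35.


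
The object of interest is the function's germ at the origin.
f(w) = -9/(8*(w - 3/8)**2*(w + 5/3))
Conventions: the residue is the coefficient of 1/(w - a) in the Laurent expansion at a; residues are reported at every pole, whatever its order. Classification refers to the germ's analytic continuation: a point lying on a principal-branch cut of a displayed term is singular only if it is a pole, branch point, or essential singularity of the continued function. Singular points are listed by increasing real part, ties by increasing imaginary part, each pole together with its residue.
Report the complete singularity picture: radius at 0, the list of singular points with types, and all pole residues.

Radius of convergence at 0: 3/8.
At -5/3: a pole of order 1; residue -648/2401.
At 3/8: a pole of order 2; residue 648/2401.

Denominator factor (w - 3/8)^2: pole of order 2 at 3/8, modulus 3/8.
Denominator factor (w + 5/3): pole of order 1 at -5/3, modulus 5/3.
The radius of convergence is the smallest modulus among the singular points: 3/8.
At the order-1 pole -5/3 set g(w) = (w - (-5/3))*f(w) = -9/(8*(w - 3/8)**2).
Simple pole: residue = g(a) at a = -5/3, which is -648/2401.
At the order-2 pole 3/8 set g(w) = (w - (3/8))^2*f(w) = -9/(8*(w + 5/3)).
Order-2 pole: residue = g'(a); g'(3/8) = 648/2401, so the residue is 648/2401.
List the singular points by increasing real part (a conjugate pair: the negative imaginary part first).


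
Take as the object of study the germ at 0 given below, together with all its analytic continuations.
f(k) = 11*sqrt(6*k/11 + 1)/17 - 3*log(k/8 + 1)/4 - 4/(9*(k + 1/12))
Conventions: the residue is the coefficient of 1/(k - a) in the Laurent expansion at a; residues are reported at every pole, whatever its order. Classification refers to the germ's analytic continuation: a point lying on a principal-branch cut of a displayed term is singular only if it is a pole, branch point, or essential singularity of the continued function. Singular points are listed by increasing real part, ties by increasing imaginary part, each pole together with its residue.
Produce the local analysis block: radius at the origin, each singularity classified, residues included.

Radius of convergence at 0: 1/12.
At -8: a logarithmic branch point.
At -11/6: an algebraic (square-root) branch point.
At -1/12: a pole of order 1; residue -4/9.

Denominator factor (k + 1/12): pole of order 1 at -1/12, modulus 1/12.
Branch term (-3/4)*log(1 - k/(-8)): its argument vanishes at k = -8, a logarithmic branch point, modulus 8.
Branch term (11/17)*sqrt(1 - k/(-11/6)): its argument vanishes at k = -11/6, a square-root branch point, modulus 11/6.
The radius of convergence is the smallest modulus among the singular points: 1/12.
The branch terms are analytic at -1/12 and contribute nothing to the residue; only the rational part matters.
At the order-1 pole -1/12 set g(k) = (k - (-1/12))*(rational part) = -4/9.
Simple pole: residue = g(a) at a = -1/12, which is -4/9.
List the singular points by increasing real part (a conjugate pair: the negative imaginary part first).


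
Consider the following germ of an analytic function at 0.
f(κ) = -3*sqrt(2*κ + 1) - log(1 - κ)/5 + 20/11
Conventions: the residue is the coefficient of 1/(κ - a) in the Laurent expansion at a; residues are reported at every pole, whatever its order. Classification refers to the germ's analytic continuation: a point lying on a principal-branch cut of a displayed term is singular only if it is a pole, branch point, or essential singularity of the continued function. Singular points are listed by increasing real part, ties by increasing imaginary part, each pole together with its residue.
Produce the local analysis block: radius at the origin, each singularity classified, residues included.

Radius of convergence at 0: 1/2.
At -1/2: an algebraic (square-root) branch point.
At 1: a logarithmic branch point.

Branch term (-3)*sqrt(1 - κ/(-1/2)): its argument vanishes at κ = -1/2, a square-root branch point, modulus 1/2.
Branch term (-1/5)*log(1 - κ/(1)): its argument vanishes at κ = 1, a logarithmic branch point, modulus 1.
The radius of convergence is the smallest modulus among the singular points: 1/2.
List the singular points by increasing real part (a conjugate pair: the negative imaginary part first).


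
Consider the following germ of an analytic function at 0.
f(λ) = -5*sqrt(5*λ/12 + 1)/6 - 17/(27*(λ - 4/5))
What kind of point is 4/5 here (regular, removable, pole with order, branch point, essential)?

The denominator factor λ - 4/5 vanishes at 4/5 and appears to the power 1; the numerator there equals -17/27, nonzero, and no other factor vanishes.
The branch terms are analytic at this point.
Hence a pole whose order is the multiplicity, 1.

The point is a pole of order 1.


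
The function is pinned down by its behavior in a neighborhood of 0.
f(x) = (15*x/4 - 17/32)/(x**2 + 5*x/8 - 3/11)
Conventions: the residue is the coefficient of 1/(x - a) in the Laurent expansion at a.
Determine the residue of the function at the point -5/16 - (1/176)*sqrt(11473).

The residue is 15/8 + (109/8344)*sqrt(11473).


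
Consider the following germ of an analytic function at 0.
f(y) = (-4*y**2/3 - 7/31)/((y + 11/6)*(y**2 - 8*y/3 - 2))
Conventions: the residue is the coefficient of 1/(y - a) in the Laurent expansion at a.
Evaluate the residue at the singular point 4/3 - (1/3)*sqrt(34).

The residue is -1214/4185 + (10787/142290)*sqrt(34).

The factor y**2 - 8*y/3 - 2 splits as (y - a)(y - a') with a = 4/3 - (1/3)*sqrt(34), a' = 4/3 + (1/3)*sqrt(34). At the order-1 pole a set g(y) = (y - a)*f(y) = [(-4*y**2/3 - 7/31)/(y + 11/6)] / (y - a').
Simple pole: residue = g(a) at a = 4/3 - (1/3)*sqrt(34), which is -1214/4185 + (10787/142290)*sqrt(34).


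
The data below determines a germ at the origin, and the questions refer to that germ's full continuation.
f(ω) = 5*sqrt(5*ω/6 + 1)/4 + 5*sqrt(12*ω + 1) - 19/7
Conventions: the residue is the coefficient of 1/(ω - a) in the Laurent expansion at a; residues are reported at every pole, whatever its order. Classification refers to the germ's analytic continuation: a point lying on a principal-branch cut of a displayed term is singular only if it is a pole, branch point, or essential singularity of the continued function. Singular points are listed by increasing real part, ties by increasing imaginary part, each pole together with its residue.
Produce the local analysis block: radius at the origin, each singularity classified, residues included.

Branch term (5)*sqrt(1 - ω/(-1/12)): its argument vanishes at ω = -1/12, a square-root branch point, modulus 1/12.
Branch term (5/4)*sqrt(1 - ω/(-6/5)): its argument vanishes at ω = -6/5, a square-root branch point, modulus 6/5.
The radius of convergence is the smallest modulus among the singular points: 1/12.
List the singular points by increasing real part (a conjugate pair: the negative imaginary part first).

Radius of convergence at 0: 1/12.
At -6/5: an algebraic (square-root) branch point.
At -1/12: an algebraic (square-root) branch point.


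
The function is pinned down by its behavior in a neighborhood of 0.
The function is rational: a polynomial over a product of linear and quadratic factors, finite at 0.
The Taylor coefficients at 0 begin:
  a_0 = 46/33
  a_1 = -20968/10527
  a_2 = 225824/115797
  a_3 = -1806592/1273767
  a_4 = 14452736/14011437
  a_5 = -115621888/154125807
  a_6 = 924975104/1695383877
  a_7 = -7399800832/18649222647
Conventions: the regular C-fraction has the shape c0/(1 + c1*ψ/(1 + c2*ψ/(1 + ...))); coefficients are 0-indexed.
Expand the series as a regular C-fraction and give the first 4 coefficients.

The regular C-fraction coefficients are [46/33, 10484/7337, -786408/1748207, 47070190/85882307].

Taylor coefficients (read off): a_0 = 46/33, a_1 = -20968/10527, a_2 = 225824/115797, a_3 = -1806592/1273767.
c0 = a_0 = 46/33. Peel one level at a time: if S = 1 + c*ψ/S' with S'(0) = 1, then c is the ψ-coefficient of S and S' = c*ψ/(S - 1).
S_1 = c0/f = 1 + (10484/7337)*ψ + (3145632/4893779)*ψ^2 + ...; c1 = 10484/7337.
S_2 = c1*ψ/(S_1 - 1) = 1 + (-786408/1748207)*ψ + (1693680/6869641)*ψ^2 + ...; c2 = -786408/1748207.
S_3 = c2*ψ/(S_2 - 1) = 1 + (47070190/85882307)*ψ + ...; c3 = 47070190/85882307.


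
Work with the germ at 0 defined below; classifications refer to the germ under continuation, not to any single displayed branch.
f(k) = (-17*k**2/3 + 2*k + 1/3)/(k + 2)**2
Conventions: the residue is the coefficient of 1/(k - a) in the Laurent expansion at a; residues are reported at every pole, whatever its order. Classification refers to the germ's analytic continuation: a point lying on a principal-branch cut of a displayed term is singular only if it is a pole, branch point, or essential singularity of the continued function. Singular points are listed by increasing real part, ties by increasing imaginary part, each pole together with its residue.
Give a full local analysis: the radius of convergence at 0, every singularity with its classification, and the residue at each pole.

Denominator factor (k + 2)^2: pole of order 2 at -2, modulus 2.
The radius of convergence is the smallest modulus among the singular points: 2.
At the order-2 pole -2 set g(k) = (k - (-2))^2*f(k) = -17*k**2/3 + 2*k + 1/3.
Order-2 pole: residue = g'(a); g'(-2) = 74/3, so the residue is 74/3.

Radius of convergence at 0: 2.
At -2: a pole of order 2; residue 74/3.


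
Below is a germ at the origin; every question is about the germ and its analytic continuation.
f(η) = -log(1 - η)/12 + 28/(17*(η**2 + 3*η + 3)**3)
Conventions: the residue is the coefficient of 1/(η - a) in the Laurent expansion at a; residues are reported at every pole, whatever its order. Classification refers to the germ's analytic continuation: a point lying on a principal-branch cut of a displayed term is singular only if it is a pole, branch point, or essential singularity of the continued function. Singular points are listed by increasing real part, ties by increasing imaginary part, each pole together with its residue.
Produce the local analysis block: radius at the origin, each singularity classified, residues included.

Denominator factor (η**2 + 3*η + 3)^3: discriminant -3, complex-conjugate roots (-3/2) + ((1/2)*sqrt(3))*i and (-3/2) - ((1/2)*sqrt(3))*i; poles of order 3, moduli sqrt(3) and sqrt(3).
Branch term (-1/12)*log(1 - η/(1)): its argument vanishes at η = 1, a logarithmic branch point, modulus 1.
The radius of convergence is the smallest modulus among the singular points: 1.
The branch term is analytic at (-3/2) - ((1/2)*sqrt(3))*i and contributes nothing to the residue; only the rational part matters.
The factor η**2 + 3*η + 3 splits as (η - a)(η - a') with a = (-3/2) - ((1/2)*sqrt(3))*i, a' = (-3/2) + ((1/2)*sqrt(3))*i. At the order-3 pole a set g(η) = (η - a)^3*(rational part) = [28/17] / (η - a')^3.
Order-3 pole: residue = g''(a)/2; g''((-3/2) - ((1/2)*sqrt(3))*i) = ((112/153)*sqrt(3))*i, so the residue is ((56/153)*sqrt(3))*i.
The branch term is analytic at (-3/2) + ((1/2)*sqrt(3))*i and contributes nothing to the residue; only the rational part matters.
The factor η**2 + 3*η + 3 splits as (η - a)(η - a') with a = (-3/2) + ((1/2)*sqrt(3))*i, a' = (-3/2) - ((1/2)*sqrt(3))*i. At the order-3 pole a set g(η) = (η - a)^3*(rational part) = [28/17] / (η - a')^3.
Order-3 pole: residue = g''(a)/2; g''((-3/2) + ((1/2)*sqrt(3))*i) = -((112/153)*sqrt(3))*i, so the residue is -((56/153)*sqrt(3))*i.
List the singular points by increasing real part (a conjugate pair: the negative imaginary part first).

Radius of convergence at 0: 1.
At (-3/2) - ((1/2)*sqrt(3))*i: a pole of order 3; residue ((56/153)*sqrt(3))*i.
At (-3/2) + ((1/2)*sqrt(3))*i: a pole of order 3; residue -((56/153)*sqrt(3))*i.
At 1: a logarithmic branch point.


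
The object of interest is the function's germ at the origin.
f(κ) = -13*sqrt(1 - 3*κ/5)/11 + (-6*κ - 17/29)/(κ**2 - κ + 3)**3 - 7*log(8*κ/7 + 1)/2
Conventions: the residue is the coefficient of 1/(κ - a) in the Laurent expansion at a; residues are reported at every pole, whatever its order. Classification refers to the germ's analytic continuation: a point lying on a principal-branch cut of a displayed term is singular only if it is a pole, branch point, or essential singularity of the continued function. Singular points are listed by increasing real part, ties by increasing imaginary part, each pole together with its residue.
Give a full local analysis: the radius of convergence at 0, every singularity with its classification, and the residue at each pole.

Denominator factor (κ**2 - κ + 3)^3: discriminant -11, complex-conjugate roots (1/2) + ((1/2)*sqrt(11))*i and (1/2) - ((1/2)*sqrt(11))*i; poles of order 3, moduli sqrt(3) and sqrt(3).
Branch term (-13/11)*sqrt(1 - κ/(5/3)): its argument vanishes at κ = 5/3, a square-root branch point, modulus 5/3.
Branch term (-7/2)*log(1 - κ/(-7/8)): its argument vanishes at κ = -7/8, a logarithmic branch point, modulus 7/8.
The radius of convergence is the smallest modulus among the singular points: 7/8.
The branch terms are analytic at (1/2) - ((1/2)*sqrt(11))*i and contribute nothing to the residue; only the rational part matters.
The factor κ**2 - κ + 3 splits as (κ - a)(κ - a') with a = (1/2) - ((1/2)*sqrt(11))*i, a' = (1/2) + ((1/2)*sqrt(11))*i. At the order-3 pole a set g(κ) = (κ - a)^3*(rational part) = [-6*κ - 17/29] / (κ - a')^3.
Order-3 pole: residue = g''(a)/2; g''((1/2) - ((1/2)*sqrt(11))*i) = -((1248/38599)*sqrt(11))*i, so the residue is -((624/38599)*sqrt(11))*i.
The branch terms are analytic at (1/2) + ((1/2)*sqrt(11))*i and contribute nothing to the residue; only the rational part matters.
The factor κ**2 - κ + 3 splits as (κ - a)(κ - a') with a = (1/2) + ((1/2)*sqrt(11))*i, a' = (1/2) - ((1/2)*sqrt(11))*i. At the order-3 pole a set g(κ) = (κ - a)^3*(rational part) = [-6*κ - 17/29] / (κ - a')^3.
Order-3 pole: residue = g''(a)/2; g''((1/2) + ((1/2)*sqrt(11))*i) = ((1248/38599)*sqrt(11))*i, so the residue is ((624/38599)*sqrt(11))*i.
List the singular points by increasing real part (a conjugate pair: the negative imaginary part first).

Radius of convergence at 0: 7/8.
At -7/8: a logarithmic branch point.
At (1/2) - ((1/2)*sqrt(11))*i: a pole of order 3; residue -((624/38599)*sqrt(11))*i.
At (1/2) + ((1/2)*sqrt(11))*i: a pole of order 3; residue ((624/38599)*sqrt(11))*i.
At 5/3: an algebraic (square-root) branch point.


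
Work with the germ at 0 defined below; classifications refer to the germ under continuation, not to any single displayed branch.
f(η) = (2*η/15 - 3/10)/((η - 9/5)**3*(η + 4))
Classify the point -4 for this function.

The point is a pole of order 1.

The denominator factor η + 4 vanishes at -4 and appears to the power 1; the numerator there equals -5/6, nonzero, and no other factor vanishes.
Hence a pole whose order is the multiplicity, 1.


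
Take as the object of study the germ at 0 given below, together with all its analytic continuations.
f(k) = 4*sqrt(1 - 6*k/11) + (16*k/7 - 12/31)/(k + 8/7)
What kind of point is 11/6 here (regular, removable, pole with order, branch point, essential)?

The term (4)*sqrt(1 - k/(11/6)) has argument 1 - 11/6/(11/6) = 0 at 11/6: a square-root (algebraic, two-sheeted) branch point; the remaining terms are analytic or single-valued there.

The point is an algebraic (square-root) branch point.


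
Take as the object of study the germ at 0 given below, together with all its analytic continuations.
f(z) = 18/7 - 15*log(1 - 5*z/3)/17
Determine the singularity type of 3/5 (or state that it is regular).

The point is a logarithmic branch point.

The term (-15/17)*log(1 - z/(3/5)) has argument 1 - 3/5/(3/5) = 0 at 3/5: a logarithmic (infinitely-sheeted) branch point; the remaining terms are analytic or single-valued there.


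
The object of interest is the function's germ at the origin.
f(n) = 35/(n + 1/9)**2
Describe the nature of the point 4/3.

Denominator factors: n + 1/9 = 13/9 at n = 4/3 — none vanishes.
So the germ continues analytically to 4/3.

The point is a regular point.


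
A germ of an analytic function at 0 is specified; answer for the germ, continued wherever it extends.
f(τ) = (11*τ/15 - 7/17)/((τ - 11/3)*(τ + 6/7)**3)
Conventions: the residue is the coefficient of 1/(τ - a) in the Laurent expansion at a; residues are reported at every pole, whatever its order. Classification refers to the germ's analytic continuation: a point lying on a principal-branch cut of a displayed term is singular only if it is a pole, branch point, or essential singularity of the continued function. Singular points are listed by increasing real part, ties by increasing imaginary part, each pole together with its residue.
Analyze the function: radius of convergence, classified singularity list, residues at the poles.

Denominator factor (τ + 6/7)^3: pole of order 3 at -6/7, modulus 6/7.
Denominator factor (τ - 11/3): pole of order 1 at 11/3, modulus 11/3.
The radius of convergence is the smallest modulus among the singular points: 6/7.
At the order-3 pole -6/7 set g(τ) = (τ - (-6/7))^3*f(τ) = (11*τ/15 - 7/17)/(τ - 11/3).
Order-3 pole: residue = g''(a)/2; g''(-6/7) = -3585036/72876875, so the residue is -1792518/72876875.
At the order-1 pole 11/3 set g(τ) = (τ - (11/3))*f(τ) = (11*τ/15 - 7/17)/(τ + 6/7)**3.
Simple pole: residue = g(a) at a = 11/3, which is 1792518/72876875.
List the singular points by increasing real part (a conjugate pair: the negative imaginary part first).

Radius of convergence at 0: 6/7.
At -6/7: a pole of order 3; residue -1792518/72876875.
At 11/3: a pole of order 1; residue 1792518/72876875.


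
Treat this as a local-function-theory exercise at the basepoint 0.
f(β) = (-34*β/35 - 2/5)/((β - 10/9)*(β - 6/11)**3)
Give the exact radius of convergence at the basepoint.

Denominator factor (β - 10/9): pole of order 1 at 10/9, modulus 10/9.
Denominator factor (β - 6/11)^3: pole of order 3 at 6/11, modulus 6/11.
The radius of convergence is the smallest modulus among the singular points: 6/11.

The radius of convergence is 6/11.


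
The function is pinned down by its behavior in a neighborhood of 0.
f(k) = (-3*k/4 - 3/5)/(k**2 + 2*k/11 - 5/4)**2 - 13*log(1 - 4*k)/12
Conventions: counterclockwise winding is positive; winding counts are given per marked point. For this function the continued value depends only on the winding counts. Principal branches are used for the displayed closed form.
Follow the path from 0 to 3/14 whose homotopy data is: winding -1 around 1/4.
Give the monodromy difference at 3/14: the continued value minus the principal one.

Continued minus principal equals (13/6)*pi*i.

The rational part is single-valued and drops out of the difference; each branch term changes only by its own monodromy.
(-13/12)*log(1 - k/(1/4)): each positive loop around 1/4 adds 2*pi*i to the log, so winding -1 contributes (-13/12)*(-1)*2*pi*i = (13/6)*pi*i.
Summing the contributions at k = 3/14 gives (13/6)*pi*i.


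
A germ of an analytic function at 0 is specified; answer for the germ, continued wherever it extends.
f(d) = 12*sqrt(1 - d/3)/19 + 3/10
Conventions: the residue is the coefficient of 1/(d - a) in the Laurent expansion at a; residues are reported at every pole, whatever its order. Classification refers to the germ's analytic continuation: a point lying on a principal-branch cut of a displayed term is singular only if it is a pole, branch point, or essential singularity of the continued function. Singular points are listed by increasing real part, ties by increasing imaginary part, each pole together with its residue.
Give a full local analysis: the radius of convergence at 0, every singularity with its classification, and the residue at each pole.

Radius of convergence at 0: 3.
At 3: an algebraic (square-root) branch point.

Branch term (12/19)*sqrt(1 - d/(3)): its argument vanishes at d = 3, a square-root branch point, modulus 3.
The radius of convergence is the smallest modulus among the singular points: 3.


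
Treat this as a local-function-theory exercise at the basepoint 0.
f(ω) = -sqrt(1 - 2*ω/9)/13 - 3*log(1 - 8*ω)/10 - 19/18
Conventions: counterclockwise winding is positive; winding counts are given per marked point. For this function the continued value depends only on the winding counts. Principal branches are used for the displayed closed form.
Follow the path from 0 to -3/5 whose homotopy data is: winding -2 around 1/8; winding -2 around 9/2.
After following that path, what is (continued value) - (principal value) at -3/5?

The rational part is single-valued and drops out of the difference; each branch term changes only by its own monodromy.
(-1/13)*sqrt(1 - ω/(9/2)): winding -2 is even, the square root returns to the same sheet, contribution 0.
(-3/10)*log(1 - ω/(1/8)): each positive loop around 1/8 adds 2*pi*i to the log, so winding -2 contributes (-3/10)*(-2)*2*pi*i = (6/5)*pi*i.
Summing the contributions at ω = -3/5 gives (6/5)*pi*i.

Continued minus principal equals (6/5)*pi*i.


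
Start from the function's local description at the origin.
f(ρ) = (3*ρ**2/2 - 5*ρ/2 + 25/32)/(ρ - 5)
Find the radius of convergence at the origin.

The radius of convergence is 5.

Denominator factor (ρ - 5): pole of order 1 at 5, modulus 5.
The radius of convergence is the smallest modulus among the singular points: 5.


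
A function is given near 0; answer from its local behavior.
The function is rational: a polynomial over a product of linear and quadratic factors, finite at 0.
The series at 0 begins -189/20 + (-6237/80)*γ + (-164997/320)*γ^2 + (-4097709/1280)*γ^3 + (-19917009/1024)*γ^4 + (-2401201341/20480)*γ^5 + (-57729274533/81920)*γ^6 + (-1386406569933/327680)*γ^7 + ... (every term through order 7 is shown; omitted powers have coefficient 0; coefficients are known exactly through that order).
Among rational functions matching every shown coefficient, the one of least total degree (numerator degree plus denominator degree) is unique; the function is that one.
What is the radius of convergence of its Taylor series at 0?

The radius of convergence is 1/6.

No rational of total degree below 2 reproduces all 8 coefficients; solving the [0/2] Pade equations on them gives f(γ) = -7/(10*(γ - 4/9)*(γ - 1/6)), whose expansion matches every shown term.
Denominator factor (γ - 1/6): pole of order 1 at 1/6, modulus 1/6.
Denominator factor (γ - 4/9): pole of order 1 at 4/9, modulus 4/9.
The radius of convergence is the smallest modulus among the singular points: 1/6.


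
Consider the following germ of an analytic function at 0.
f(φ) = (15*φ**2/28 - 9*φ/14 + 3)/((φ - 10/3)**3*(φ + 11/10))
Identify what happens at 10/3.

The point is a pole of order 3.

The denominator factor φ - 10/3 vanishes at 10/3 and appears to the power 3; the numerator there equals 143/21, nonzero, and no other factor vanishes.
Hence a pole whose order is the multiplicity, 3.


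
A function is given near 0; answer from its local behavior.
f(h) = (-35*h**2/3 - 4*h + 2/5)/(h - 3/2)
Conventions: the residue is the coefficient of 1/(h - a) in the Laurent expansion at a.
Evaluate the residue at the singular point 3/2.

At the order-1 pole 3/2 set g(h) = (h - (3/2))*f(h) = -35*h**2/3 - 4*h + 2/5.
Simple pole: residue = g(a) at a = 3/2, which is -637/20.

The residue is -637/20.


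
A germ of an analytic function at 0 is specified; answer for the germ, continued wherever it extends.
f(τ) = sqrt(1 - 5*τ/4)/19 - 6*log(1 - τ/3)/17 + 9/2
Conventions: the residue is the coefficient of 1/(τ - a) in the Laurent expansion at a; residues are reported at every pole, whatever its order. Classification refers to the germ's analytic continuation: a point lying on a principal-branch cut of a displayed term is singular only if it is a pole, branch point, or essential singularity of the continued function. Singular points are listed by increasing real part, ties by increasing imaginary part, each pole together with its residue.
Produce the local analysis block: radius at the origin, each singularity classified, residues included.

Branch term (1/19)*sqrt(1 - τ/(4/5)): its argument vanishes at τ = 4/5, a square-root branch point, modulus 4/5.
Branch term (-6/17)*log(1 - τ/(3)): its argument vanishes at τ = 3, a logarithmic branch point, modulus 3.
The radius of convergence is the smallest modulus among the singular points: 4/5.
List the singular points by increasing real part (a conjugate pair: the negative imaginary part first).

Radius of convergence at 0: 4/5.
At 4/5: an algebraic (square-root) branch point.
At 3: a logarithmic branch point.


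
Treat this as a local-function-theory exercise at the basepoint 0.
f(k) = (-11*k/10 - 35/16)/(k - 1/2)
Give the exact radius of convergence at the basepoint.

Denominator factor (k - 1/2): pole of order 1 at 1/2, modulus 1/2.
The radius of convergence is the smallest modulus among the singular points: 1/2.

The radius of convergence is 1/2.


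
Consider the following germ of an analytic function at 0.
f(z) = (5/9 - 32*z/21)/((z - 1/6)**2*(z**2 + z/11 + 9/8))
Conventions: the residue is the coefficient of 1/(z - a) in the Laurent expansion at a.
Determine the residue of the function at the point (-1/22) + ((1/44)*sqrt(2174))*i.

The residue is (4188096/5989375) - ((2531848/6510450625)*sqrt(2174))*i.

The factor z**2 + z/11 + 9/8 splits as (z - a)(z - a') with a = (-1/22) + ((1/44)*sqrt(2174))*i, a' = (-1/22) - ((1/44)*sqrt(2174))*i. At the order-1 pole a set g(z) = (z - a)*f(z) = [(5/9 - 32*z/21)/(z - 1/6)**2] / (z - a').
Simple pole: residue = g(a) at a = (-1/22) + ((1/44)*sqrt(2174))*i, which is (4188096/5989375) - ((2531848/6510450625)*sqrt(2174))*i.


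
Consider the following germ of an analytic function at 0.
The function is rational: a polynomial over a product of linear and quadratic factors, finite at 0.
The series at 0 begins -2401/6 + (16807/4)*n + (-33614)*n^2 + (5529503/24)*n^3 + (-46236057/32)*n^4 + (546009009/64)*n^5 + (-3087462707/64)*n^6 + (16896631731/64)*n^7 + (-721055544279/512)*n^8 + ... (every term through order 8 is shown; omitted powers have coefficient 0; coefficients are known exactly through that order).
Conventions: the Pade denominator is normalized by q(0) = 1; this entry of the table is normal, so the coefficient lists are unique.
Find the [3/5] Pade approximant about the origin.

The Pade approximant has numerator coefficients [-2401/6, -9604/47, -16807/188, -16807/564]; denominator coefficients [1, 1035/94, 5985/188, -5565/376, -18963/188, 57771/752].

Taylor coefficients needed (read off): a_0 = -2401/6, a_1 = 16807/4, a_2 = -33614, a_3 = 5529503/24, a_4 = -46236057/32, a_5 = 546009009/64, a_6 = -3087462707/64, a_7 = 16896631731/64, a_8 = -721055544279/512.
Write the denominator as Q(n) = 1 + q1*n + q2*n^2 + q3*n^3 + q4*n^4 + q5*n^5. Requiring Q*f - P = O(n^9) with deg P <= 3 kills the coefficients of n^4..n^8 in Q*f:
  n^4: a_4 + q1*a_3 + q2*a_2 + q3*a_1 + q4*a_0 = 0, i.e. -46236057/32 + (5529503/24)*q1 + (-33614)*q2 + (16807/4)*q3 + (-2401/6)*q4 = 0.
  n^5: a_5 + q1*a_4 + q2*a_3 + q3*a_2 + q4*a_1 + q5*a_0 = 0, i.e. 546009009/64 + (-46236057/32)*q1 + (5529503/24)*q2 + (-33614)*q3 + (16807/4)*q4 + (-2401/6)*q5 = 0.
  n^6: a_6 + q1*a_5 + q2*a_4 + q3*a_3 + q4*a_2 + q5*a_1 = 0, i.e. -3087462707/64 + (546009009/64)*q1 + (-46236057/32)*q2 + (5529503/24)*q3 + (-33614)*q4 + (16807/4)*q5 = 0.
  n^7: a_7 + q1*a_6 + q2*a_5 + q3*a_4 + q4*a_3 + q5*a_2 = 0, i.e. 16896631731/64 + (-3087462707/64)*q1 + (546009009/64)*q2 + (-46236057/32)*q3 + (5529503/24)*q4 + (-33614)*q5 = 0.
  n^8: a_8 + q1*a_7 + q2*a_6 + q3*a_5 + q4*a_4 + q5*a_3 = 0, i.e. -721055544279/512 + (16896631731/64)*q1 + (-3087462707/64)*q2 + (546009009/64)*q3 + (-46236057/32)*q4 + (5529503/24)*q5 = 0.
Solving this linear system: q1 = 1035/94, q2 = 5985/188, q3 = -5565/376, q4 = -18963/188, q5 = 57771/752.
The numerator is Q*f truncated at degree 3: P0 = a_0 = -2401/6; P1 = a_1 + q1*a_0 = -9604/47; P2 = a_2 + q1*a_1 + q2*a_0 = -16807/188; P3 = a_3 + q1*a_2 + q2*a_1 + q3*a_0 = -16807/564.


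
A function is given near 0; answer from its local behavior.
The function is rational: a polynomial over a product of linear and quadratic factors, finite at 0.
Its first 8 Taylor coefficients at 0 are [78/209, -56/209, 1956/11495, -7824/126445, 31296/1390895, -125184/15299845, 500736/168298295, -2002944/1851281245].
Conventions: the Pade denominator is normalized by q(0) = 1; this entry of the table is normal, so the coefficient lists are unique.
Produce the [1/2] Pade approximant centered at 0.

Taylor coefficients needed (read off): a_0 = 78/209, a_1 = -56/209, a_2 = 1956/11495, a_3 = -7824/126445.
Write the denominator as Q(u) = 1 + q1*u + q2*u^2. Requiring Q*f - P = O(u^4) with deg P <= 1 kills the coefficients of u^2..u^3 in Q*f:
  u^2: a_2 + q1*a_1 + q2*a_0 = 0, i.e. 1956/11495 + (-56/209)*q1 + (78/209)*q2 = 0.
  u^3: a_3 + q1*a_2 + q2*a_1 = 0, i.e. -7824/126445 + (1956/11495)*q1 + (-56/209)*q2 = 0.
Solving this linear system: q1 = 3912/1441, q2 = 978/655.
The numerator is Q*f truncated at degree 1: P0 = a_0 = 78/209; P1 = a_1 + q1*a_0 = 224440/301169.

The Pade approximant has numerator coefficients [78/209, 224440/301169]; denominator coefficients [1, 3912/1441, 978/655].


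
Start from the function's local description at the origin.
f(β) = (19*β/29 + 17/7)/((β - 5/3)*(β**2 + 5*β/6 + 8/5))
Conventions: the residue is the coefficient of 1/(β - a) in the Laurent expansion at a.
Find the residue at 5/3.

At the order-1 pole 5/3 set g(β) = (β - (5/3))*f(β) = (19*β/29 + 17/7)/(β**2 + 5*β/6 + 8/5).
Simple pole: residue = g(a) at a = 5/3, which is 21440/35119.

The residue is 21440/35119.


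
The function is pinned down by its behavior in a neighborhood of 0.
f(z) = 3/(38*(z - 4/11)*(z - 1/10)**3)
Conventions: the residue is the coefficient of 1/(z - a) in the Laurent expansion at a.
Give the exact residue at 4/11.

At the order-1 pole 4/11 set g(z) = (z - (4/11))*f(z) = 3/(38*(z - 1/10)**3).
Simple pole: residue = g(a) at a = 4/11, which is 1996500/463391.

The residue is 1996500/463391.


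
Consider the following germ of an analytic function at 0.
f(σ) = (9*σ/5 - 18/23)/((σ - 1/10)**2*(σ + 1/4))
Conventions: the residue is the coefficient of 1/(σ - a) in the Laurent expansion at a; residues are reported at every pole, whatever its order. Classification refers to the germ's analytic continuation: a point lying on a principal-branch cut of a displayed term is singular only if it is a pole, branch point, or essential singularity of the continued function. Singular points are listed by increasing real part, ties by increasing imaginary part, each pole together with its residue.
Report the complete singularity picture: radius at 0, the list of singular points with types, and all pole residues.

Radius of convergence at 0: 1/10.
At -1/4: a pole of order 1; residue -1620/161.
At 1/10: a pole of order 2; residue 1620/161.

Denominator factor (σ - 1/10)^2: pole of order 2 at 1/10, modulus 1/10.
Denominator factor (σ + 1/4): pole of order 1 at -1/4, modulus 1/4.
The radius of convergence is the smallest modulus among the singular points: 1/10.
At the order-1 pole -1/4 set g(σ) = (σ - (-1/4))*f(σ) = (9*σ/5 - 18/23)/(σ - 1/10)**2.
Simple pole: residue = g(a) at a = -1/4, which is -1620/161.
At the order-2 pole 1/10 set g(σ) = (σ - (1/10))^2*f(σ) = (9*σ/5 - 18/23)/(σ + 1/4).
Order-2 pole: residue = g'(a); g'(1/10) = 1620/161, so the residue is 1620/161.
List the singular points by increasing real part (a conjugate pair: the negative imaginary part first).


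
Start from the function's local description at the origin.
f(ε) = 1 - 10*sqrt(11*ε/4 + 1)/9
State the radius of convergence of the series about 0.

Branch term (-10/9)*sqrt(1 - ε/(-4/11)): its argument vanishes at ε = -4/11, a square-root branch point, modulus 4/11.
The radius of convergence is the smallest modulus among the singular points: 4/11.

The radius of convergence is 4/11.


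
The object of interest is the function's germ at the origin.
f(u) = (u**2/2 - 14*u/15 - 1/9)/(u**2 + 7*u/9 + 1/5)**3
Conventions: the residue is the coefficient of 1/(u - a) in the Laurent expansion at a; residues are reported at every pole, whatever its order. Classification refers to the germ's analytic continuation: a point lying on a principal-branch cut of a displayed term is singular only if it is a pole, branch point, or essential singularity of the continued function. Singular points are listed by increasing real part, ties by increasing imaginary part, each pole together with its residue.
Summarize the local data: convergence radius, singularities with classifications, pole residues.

Radius of convergence at 0: (1/5)*sqrt(5).
At (-7/18) - ((1/90)*sqrt(395))*i: a pole of order 3; residue ((5944995/986078)*sqrt(395))*i.
At (-7/18) + ((1/90)*sqrt(395))*i: a pole of order 3; residue -((5944995/986078)*sqrt(395))*i.


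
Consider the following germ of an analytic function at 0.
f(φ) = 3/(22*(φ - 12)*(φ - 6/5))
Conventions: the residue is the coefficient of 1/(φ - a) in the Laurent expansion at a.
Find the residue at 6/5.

At the order-1 pole 6/5 set g(φ) = (φ - (6/5))*f(φ) = 3/(22*(φ - 12)).
Simple pole: residue = g(a) at a = 6/5, which is -5/396.

The residue is -5/396.


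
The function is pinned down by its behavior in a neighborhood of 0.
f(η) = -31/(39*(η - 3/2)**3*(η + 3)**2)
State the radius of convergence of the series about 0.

The radius of convergence is 3/2.

Denominator factor (η + 3)^2: pole of order 2 at -3, modulus 3.
Denominator factor (η - 3/2)^3: pole of order 3 at 3/2, modulus 3/2.
The radius of convergence is the smallest modulus among the singular points: 3/2.


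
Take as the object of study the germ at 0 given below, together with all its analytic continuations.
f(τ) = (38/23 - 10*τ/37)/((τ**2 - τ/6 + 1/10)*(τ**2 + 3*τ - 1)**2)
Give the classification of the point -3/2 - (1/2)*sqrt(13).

The point is a pole of order 2.

The denominator factor τ**2 + 3*τ - 1 vanishes at -3/2 - (1/2)*sqrt(13) and appears to the power 2; the numerator there equals 1751/851 + (5/37)*sqrt(13), nonzero, and no other factor vanishes.
Hence a pole whose order is the multiplicity, 2.


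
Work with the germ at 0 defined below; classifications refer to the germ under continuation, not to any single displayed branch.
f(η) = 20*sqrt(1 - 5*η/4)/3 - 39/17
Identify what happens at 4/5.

The term (20/3)*sqrt(1 - η/(4/5)) has argument 1 - 4/5/(4/5) = 0 at 4/5: a square-root (algebraic, two-sheeted) branch point; the remaining terms are analytic or single-valued there.

The point is an algebraic (square-root) branch point.


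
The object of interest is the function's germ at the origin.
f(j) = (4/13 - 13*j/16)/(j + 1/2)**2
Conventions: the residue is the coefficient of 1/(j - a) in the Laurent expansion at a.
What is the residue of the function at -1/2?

At the order-2 pole -1/2 set g(j) = (j - (-1/2))^2*f(j) = 4/13 - 13*j/16.
Order-2 pole: residue = g'(a); g'(-1/2) = -13/16, so the residue is -13/16.

The residue is -13/16.


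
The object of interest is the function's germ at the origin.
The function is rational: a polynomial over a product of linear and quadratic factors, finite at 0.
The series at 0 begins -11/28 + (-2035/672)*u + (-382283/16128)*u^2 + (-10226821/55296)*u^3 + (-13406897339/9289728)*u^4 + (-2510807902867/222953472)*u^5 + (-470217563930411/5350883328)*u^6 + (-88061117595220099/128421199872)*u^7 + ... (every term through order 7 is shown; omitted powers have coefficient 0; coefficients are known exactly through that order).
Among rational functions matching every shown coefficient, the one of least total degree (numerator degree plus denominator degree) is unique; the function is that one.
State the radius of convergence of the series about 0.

No rational of total degree below 3 reproduces all 8 coefficients; solving the [0/3] Pade equations on them gives f(u) = -2/(7*(u - 8/3)*(u**2 + 2*u - 3/11)), whose expansion matches every shown term.
Denominator factor (u - 8/3): pole of order 1 at 8/3, modulus 8/3.
Denominator factor (u**2 + 2*u - 3/11): discriminant 56/11, real irrational roots -1 + (1/11)*sqrt(154) and -1 - (1/11)*sqrt(154); poles of order 1, moduli -1 + (1/11)*sqrt(154) and 1 + (1/11)*sqrt(154).
The radius of convergence is the smallest modulus among the singular points: -1 + (1/11)*sqrt(154).

The radius of convergence is -1 + (1/11)*sqrt(154).


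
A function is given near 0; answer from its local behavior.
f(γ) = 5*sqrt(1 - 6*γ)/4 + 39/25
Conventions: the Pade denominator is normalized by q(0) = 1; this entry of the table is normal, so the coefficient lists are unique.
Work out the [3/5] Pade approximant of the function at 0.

The Pade approximant has numerator coefficients [281/100, -4137912357/135589600, 13734768321/135589600, -5370874857/54235840]; denominator coefficients [1, -12916197/1355896, 17177733/677948, -19648305/1355896, -8960625/2711792, -12970125/10847168].

Taylor coefficients needed (expand at 0): a_0 = 281/100, a_1 = -15/4, a_2 = -45/8, a_3 = -135/8, a_4 = -2025/32, a_5 = -8505/32, a_6 = -76545/64, a_7 = -360855/64, a_8 = -14073345/512.
Write the denominator as Q(γ) = 1 + q1*γ + q2*γ^2 + q3*γ^3 + q4*γ^4 + q5*γ^5. Requiring Q*f - P = O(γ^9) with deg P <= 3 kills the coefficients of γ^4..γ^8 in Q*f:
  γ^4: a_4 + q1*a_3 + q2*a_2 + q3*a_1 + q4*a_0 = 0, i.e. -2025/32 + (-135/8)*q1 + (-45/8)*q2 + (-15/4)*q3 + (281/100)*q4 = 0.
  γ^5: a_5 + q1*a_4 + q2*a_3 + q3*a_2 + q4*a_1 + q5*a_0 = 0, i.e. -8505/32 + (-2025/32)*q1 + (-135/8)*q2 + (-45/8)*q3 + (-15/4)*q4 + (281/100)*q5 = 0.
  γ^6: a_6 + q1*a_5 + q2*a_4 + q3*a_3 + q4*a_2 + q5*a_1 = 0, i.e. -76545/64 + (-8505/32)*q1 + (-2025/32)*q2 + (-135/8)*q3 + (-45/8)*q4 + (-15/4)*q5 = 0.
  γ^7: a_7 + q1*a_6 + q2*a_5 + q3*a_4 + q4*a_3 + q5*a_2 = 0, i.e. -360855/64 + (-76545/64)*q1 + (-8505/32)*q2 + (-2025/32)*q3 + (-135/8)*q4 + (-45/8)*q5 = 0.
  γ^8: a_8 + q1*a_7 + q2*a_6 + q3*a_5 + q4*a_4 + q5*a_3 = 0, i.e. -14073345/512 + (-360855/64)*q1 + (-76545/64)*q2 + (-8505/32)*q3 + (-2025/32)*q4 + (-135/8)*q5 = 0.
Solving this linear system: q1 = -12916197/1355896, q2 = 17177733/677948, q3 = -19648305/1355896, q4 = -8960625/2711792, q5 = -12970125/10847168.
The numerator is Q*f truncated at degree 3: P0 = a_0 = 281/100; P1 = a_1 + q1*a_0 = -4137912357/135589600; P2 = a_2 + q1*a_1 + q2*a_0 = 13734768321/135589600; P3 = a_3 + q1*a_2 + q2*a_1 + q3*a_0 = -5370874857/54235840.
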